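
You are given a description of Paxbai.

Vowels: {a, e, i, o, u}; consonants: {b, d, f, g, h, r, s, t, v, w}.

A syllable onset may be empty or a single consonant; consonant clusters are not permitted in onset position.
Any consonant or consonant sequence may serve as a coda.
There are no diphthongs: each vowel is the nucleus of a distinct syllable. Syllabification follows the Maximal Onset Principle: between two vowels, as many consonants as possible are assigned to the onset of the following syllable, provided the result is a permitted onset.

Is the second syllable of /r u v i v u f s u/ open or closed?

Vowels present: u, i, u, u; each is a nucleus, giving 4 syllables.
Between /u/ (V1) and /i/ (V2): /v/ → onset of the next syllable (single consonants are always licit onsets).
Between /i/ (V2) and /u/ (V3): just /v/ — single C goes to the following onset.
Between /u/ (V3) and /u/ (V4): cluster /fs/ — the longest permitted-onset suffix is /s/; onset = /s/, preceding coda = /f/.
Putting it together: ru.vi.vuf.su.
Syllable 2 is /vi/; it ends in its nucleus with no coda, so it is open.

open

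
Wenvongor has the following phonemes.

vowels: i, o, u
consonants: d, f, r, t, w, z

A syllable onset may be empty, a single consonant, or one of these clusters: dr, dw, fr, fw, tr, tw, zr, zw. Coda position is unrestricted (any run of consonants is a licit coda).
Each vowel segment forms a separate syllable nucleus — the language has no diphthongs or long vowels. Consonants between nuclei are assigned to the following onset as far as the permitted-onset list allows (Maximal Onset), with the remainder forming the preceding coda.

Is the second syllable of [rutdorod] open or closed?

Vowels present: u, o, o; each is a nucleus, giving 3 syllables.
σ1/σ2 boundary: /td/ splits as /t/ + /d/ (/d/ is the longest suffix that is a licit onset).
σ2/σ3 boundary: /r/ is a single consonant, so it becomes the next onset.
So the parse is rut.do.rod.
Syllable 2 is /do/; it ends in its nucleus with no coda, so it is open.

open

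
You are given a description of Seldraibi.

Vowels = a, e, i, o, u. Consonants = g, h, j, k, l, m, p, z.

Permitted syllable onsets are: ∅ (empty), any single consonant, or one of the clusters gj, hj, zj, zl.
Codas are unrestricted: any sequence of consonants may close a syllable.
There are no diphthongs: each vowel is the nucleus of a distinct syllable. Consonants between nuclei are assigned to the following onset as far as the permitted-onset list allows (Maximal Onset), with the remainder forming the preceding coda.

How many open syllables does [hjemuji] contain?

3

Vowels present: e, u, i; each is a nucleus, giving 3 syllables.
V1 /e/ – V2 /u/: /m/ → onset of the next syllable (single consonants are always licit onsets).
V2 /u/ – V3 /i/: /j/ is a single consonant, so it becomes the next onset.
So the parse is hje.mu.ji.
Classifying each syllable: /hje/ (open), /mu/ (open), /ji/ (open).
Open syllables: 3.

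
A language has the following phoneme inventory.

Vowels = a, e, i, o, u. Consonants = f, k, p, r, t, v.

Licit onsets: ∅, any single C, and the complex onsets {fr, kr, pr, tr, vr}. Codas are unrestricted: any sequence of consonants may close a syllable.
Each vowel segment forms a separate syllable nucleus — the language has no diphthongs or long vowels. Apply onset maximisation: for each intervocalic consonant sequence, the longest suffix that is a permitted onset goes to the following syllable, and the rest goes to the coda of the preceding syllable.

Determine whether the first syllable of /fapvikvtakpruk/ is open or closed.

Nuclei (vowels): a, i, a, u → 4 syllables.
σ1/σ2 boundary: cluster /pv/ — the longest permitted-onset suffix is /v/; onset = /v/, preceding coda = /p/.
σ2/σ3 boundary: /kvt/ splits as /kv/ + /t/ (/t/ is the longest suffix that is a licit onset).
σ3/σ4 boundary: /kpr/; trying suffixes from longest down, /pr/ is the first permitted one, so coda /k/ | onset /pr/.
Result: fap.vikv.tak.pruk.
Syllable 1 is /fap/ with coda /p/, so it is closed.

closed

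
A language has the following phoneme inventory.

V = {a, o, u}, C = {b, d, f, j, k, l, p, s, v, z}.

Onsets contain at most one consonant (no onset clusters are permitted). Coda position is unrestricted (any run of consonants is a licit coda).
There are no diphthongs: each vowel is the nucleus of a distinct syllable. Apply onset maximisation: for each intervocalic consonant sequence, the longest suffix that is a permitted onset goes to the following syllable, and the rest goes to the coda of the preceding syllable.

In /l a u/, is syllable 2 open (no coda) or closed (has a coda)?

Nuclei (vowels): a, u → 2 syllables.
/a…u/ gap (V1→V2): hiatus — the boundary sits between the two vowels.
Result: la.u.
Syllable 2 is /u/; it ends in its nucleus with no coda, so it is open.

open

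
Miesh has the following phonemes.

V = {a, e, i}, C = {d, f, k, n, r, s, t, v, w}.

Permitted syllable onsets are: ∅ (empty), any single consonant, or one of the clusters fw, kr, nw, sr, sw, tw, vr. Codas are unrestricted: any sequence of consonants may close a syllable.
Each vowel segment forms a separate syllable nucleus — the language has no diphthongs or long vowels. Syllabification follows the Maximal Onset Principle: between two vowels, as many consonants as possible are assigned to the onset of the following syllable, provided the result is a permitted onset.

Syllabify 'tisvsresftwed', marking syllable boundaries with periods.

tisv.sresf.twed

The vowels are i, e, e — 3 nuclei, so 3 syllables.
Between /i/ (V1) and /e/ (V2): cluster /svsr/ — the longest permitted-onset suffix is /sr/; onset = /sr/, preceding coda = /sv/.
Between /e/ (V2) and /e/ (V3): /sftw/ splits as /sf/ + /tw/ (/tw/ is the longest suffix that is a licit onset).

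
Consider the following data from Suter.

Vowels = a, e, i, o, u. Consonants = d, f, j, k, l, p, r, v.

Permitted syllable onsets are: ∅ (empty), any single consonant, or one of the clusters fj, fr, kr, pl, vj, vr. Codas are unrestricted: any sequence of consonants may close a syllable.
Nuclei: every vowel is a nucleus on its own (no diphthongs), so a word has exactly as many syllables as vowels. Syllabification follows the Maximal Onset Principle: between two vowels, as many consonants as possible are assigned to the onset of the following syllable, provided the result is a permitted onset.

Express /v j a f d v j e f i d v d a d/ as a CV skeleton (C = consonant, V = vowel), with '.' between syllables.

CCVCC.CCV.CVCC.CVC

The vowels are a, e, i, a — 4 nuclei, so 4 syllables.
Between /a/ (V1) and /e/ (V2): cluster /fdvj/ — the longest permitted-onset suffix is /vj/; onset = /vj/, preceding coda = /fd/.
Between /e/ (V2) and /i/ (V3): /f/ is a single consonant, so it becomes the next onset.
Between /i/ (V3) and /a/ (V4): cluster /dvd/ — the longest permitted-onset suffix is /d/; onset = /d/, preceding coda = /dv/.
Putting it together: vjafd.vje.fidv.dad.
Mapping each syllable to C/V: /vjafd/ → CCVCC, /vje/ → CCV, /fidv/ → CVCC, /dad/ → CVC.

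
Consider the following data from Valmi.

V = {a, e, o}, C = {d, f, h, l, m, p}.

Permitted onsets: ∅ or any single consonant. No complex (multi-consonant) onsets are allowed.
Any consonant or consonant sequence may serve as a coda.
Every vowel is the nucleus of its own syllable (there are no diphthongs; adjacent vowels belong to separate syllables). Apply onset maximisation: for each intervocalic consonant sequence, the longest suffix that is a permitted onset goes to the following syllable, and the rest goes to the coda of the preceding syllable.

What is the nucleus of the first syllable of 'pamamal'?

The vowels are a, a, a — 3 nuclei, so 3 syllables.
The first nucleus (vowel 1 from the left) is /a/.

a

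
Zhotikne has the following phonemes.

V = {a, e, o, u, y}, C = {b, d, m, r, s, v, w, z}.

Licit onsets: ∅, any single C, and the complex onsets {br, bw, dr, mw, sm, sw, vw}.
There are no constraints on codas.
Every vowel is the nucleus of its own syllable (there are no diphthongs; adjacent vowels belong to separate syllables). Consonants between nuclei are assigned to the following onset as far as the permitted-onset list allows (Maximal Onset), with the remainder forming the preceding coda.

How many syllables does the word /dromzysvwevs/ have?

3

Nuclei (vowels): o, y, e → 3 syllables.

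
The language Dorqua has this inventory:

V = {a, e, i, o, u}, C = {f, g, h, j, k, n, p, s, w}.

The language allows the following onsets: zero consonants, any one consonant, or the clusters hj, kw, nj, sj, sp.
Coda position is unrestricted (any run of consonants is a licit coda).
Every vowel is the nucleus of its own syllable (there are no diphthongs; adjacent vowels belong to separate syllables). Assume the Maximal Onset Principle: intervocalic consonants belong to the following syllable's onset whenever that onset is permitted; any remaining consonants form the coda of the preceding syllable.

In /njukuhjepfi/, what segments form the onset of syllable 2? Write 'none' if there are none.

k

Nuclei (vowels): u, u, e, i → 4 syllables.
σ1/σ2 boundary: /k/ → onset of the next syllable (single consonants are always licit onsets).
σ2/σ3 boundary: /hj/ — entire cluster is a permitted onset → onset /hj/, coda ∅.
σ3/σ4 boundary: cluster /pf/ — the longest permitted-onset suffix is /f/; onset = /f/, preceding coda = /p/.
Syllabification: nju.ku.hjep.fi.
Syllable 2 is /ku/: onset /k/, nucleus /u/, coda ∅.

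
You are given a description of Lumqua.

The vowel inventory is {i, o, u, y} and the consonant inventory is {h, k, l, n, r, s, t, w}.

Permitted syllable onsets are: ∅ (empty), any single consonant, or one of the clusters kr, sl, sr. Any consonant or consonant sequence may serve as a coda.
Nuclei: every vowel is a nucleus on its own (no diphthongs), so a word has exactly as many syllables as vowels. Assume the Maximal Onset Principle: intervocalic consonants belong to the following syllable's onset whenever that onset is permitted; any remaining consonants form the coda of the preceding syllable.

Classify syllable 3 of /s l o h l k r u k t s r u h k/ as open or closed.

closed

The vowels are o, u, u — 3 nuclei, so 3 syllables.
/o…u/ gap (V1→V2): /hlkr/ splits as /hl/ + /kr/ (/kr/ is the longest suffix that is a licit onset).
/u…u/ gap (V2→V3): /ktsr/ — longest licit onset from the right is /sr/, leaving /kt/ as coda.
Result: slohl.krukt.sruhk.
Syllable 3 is /sruhk/ with coda /hk/, so it is closed.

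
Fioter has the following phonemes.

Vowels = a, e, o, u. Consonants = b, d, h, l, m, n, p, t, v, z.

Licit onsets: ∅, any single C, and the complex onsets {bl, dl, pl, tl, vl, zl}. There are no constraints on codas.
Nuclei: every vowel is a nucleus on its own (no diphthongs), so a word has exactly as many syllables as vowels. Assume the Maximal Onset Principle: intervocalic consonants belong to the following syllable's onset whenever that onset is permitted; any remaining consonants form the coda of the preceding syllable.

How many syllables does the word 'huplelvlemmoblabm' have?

Vowels present: u, e, e, o, a; each is a nucleus, giving 5 syllables.

5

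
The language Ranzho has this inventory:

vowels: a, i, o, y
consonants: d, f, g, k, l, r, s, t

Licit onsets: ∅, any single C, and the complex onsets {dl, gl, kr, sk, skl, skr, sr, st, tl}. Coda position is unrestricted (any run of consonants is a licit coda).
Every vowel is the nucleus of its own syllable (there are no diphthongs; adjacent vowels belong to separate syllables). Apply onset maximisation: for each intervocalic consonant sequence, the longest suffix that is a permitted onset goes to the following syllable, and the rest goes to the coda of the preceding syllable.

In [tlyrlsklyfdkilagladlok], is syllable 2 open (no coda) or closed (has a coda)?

closed

Nuclei (vowels): y, y, i, a, a, o → 6 syllables.
σ1/σ2 boundary: /rlskl/ — longest licit onset from the right is /skl/, leaving /rl/ as coda.
σ2/σ3 boundary: /fdk/; trying suffixes from longest down, /k/ is the first permitted one, so coda /fd/ | onset /k/.
σ3/σ4 boundary: /l/ → onset of the next syllable (single consonants are always licit onsets).
σ4/σ5 boundary: /gl/ — entire cluster is a permitted onset → onset /gl/, coda ∅.
σ5/σ6 boundary: cluster /dl/ — /dl/ is itself a permitted onset, so the whole cluster goes right; preceding coda = ∅.
So the parse is tlyrl.sklyfd.ki.la.gla.dlok.
Syllable 2 is /sklyfd/ with coda /fd/, so it is closed.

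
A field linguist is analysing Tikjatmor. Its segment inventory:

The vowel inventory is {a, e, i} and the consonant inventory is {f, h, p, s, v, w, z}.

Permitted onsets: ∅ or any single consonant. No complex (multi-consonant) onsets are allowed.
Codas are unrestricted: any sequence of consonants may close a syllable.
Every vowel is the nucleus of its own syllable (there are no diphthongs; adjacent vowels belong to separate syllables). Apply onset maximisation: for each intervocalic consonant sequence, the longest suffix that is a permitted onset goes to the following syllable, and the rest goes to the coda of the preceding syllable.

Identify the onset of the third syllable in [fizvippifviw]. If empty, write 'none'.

Nuclei (vowels): i, i, i, i → 4 syllables.
σ1/σ2 boundary: /zv/ — longest licit onset from the right is /v/, leaving /z/ as coda.
σ2/σ3 boundary: /pp/; trying suffixes from longest down, /p/ is the first permitted one, so coda /p/ | onset /p/.
σ3/σ4 boundary: /fv/; trying suffixes from longest down, /v/ is the first permitted one, so coda /f/ | onset /v/.
Putting it together: fiz.vip.pif.viw.
Syllable 3 is /pif/: onset /p/, nucleus /i/, coda /f/.

p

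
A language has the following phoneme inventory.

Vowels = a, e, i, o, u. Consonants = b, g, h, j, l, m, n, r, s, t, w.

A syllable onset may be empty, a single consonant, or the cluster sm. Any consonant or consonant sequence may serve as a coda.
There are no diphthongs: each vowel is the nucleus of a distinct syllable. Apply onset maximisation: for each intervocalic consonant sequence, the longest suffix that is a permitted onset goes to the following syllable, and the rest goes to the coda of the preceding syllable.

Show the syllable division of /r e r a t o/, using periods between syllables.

Vowels present: e, a, o; each is a nucleus, giving 3 syllables.
/e…a/ gap (V1→V2): just /r/ — single C goes to the following onset.
/a…o/ gap (V2→V3): just /t/ — single C goes to the following onset.

re.ra.to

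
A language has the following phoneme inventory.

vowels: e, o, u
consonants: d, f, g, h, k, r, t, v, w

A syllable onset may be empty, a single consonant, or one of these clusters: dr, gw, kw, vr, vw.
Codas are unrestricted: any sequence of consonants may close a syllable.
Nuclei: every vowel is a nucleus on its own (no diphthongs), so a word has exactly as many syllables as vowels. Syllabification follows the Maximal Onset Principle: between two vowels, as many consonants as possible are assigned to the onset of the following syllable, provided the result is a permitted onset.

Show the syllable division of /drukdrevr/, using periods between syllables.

druk.drevr

Nuclei (vowels): u, e → 2 syllables.
V1 /u/ – V2 /e/: /kdr/ splits as /k/ + /dr/ (/dr/ is the longest suffix that is a licit onset).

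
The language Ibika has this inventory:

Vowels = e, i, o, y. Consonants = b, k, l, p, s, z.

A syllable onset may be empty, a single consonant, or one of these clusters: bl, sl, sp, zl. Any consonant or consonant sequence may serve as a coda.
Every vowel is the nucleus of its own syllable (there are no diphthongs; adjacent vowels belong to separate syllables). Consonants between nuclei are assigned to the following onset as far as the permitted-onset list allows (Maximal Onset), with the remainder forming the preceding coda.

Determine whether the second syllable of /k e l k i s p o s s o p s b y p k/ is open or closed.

The vowels are e, i, o, o, y — 5 nuclei, so 5 syllables.
/e…i/ gap (V1→V2): /lk/; trying suffixes from longest down, /k/ is the first permitted one, so coda /l/ | onset /k/.
/i…o/ gap (V2→V3): /sp/ — entire cluster is a permitted onset → onset /sp/, coda ∅.
/o…o/ gap (V3→V4): /ss/ — longest licit onset from the right is /s/, leaving /s/ as coda.
/o…y/ gap (V4→V5): /psb/ splits as /ps/ + /b/ (/b/ is the longest suffix that is a licit onset).
Syllabification: kel.ki.spos.sops.bypk.
Syllable 2 is /ki/; it ends in its nucleus with no coda, so it is open.

open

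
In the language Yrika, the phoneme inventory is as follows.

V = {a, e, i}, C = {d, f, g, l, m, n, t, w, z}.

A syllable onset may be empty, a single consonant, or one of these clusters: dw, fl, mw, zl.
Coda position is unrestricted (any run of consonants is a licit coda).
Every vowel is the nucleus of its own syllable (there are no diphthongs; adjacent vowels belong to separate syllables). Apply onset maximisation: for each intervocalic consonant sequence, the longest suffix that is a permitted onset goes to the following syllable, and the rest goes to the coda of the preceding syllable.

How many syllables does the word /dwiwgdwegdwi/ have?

The vowels are i, e, i — 3 nuclei, so 3 syllables.

3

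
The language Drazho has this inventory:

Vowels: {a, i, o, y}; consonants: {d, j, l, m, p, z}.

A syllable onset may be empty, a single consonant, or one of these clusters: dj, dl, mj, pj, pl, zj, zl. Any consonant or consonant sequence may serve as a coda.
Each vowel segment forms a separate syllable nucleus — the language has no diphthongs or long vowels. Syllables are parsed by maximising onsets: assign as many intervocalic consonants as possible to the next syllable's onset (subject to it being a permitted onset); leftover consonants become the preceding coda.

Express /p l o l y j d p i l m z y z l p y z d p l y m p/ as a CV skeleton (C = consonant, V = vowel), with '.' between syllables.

CCV.CVCC.CVCC.CVCC.CVCC.CCVCC

Vowels present: o, y, i, y, y, y; each is a nucleus, giving 6 syllables.
Between /o/ (V1) and /y/ (V2): just /l/ — single C goes to the following onset.
Between /y/ (V2) and /i/ (V3): /jdp/ splits as /jd/ + /p/ (/p/ is the longest suffix that is a licit onset).
Between /i/ (V3) and /y/ (V4): /lmz/ splits as /lm/ + /z/ (/z/ is the longest suffix that is a licit onset).
Between /y/ (V4) and /y/ (V5): /zlp/ splits as /zl/ + /p/ (/p/ is the longest suffix that is a licit onset).
Between /y/ (V5) and /y/ (V6): /zdpl/ splits as /zd/ + /pl/ (/pl/ is the longest suffix that is a licit onset).
Syllabification: plo.lyjd.pilm.zyzl.pyzd.plymp.
Mapping each syllable to C/V: /plo/ → CCV, /lyjd/ → CVCC, /pilm/ → CVCC, /zyzl/ → CVCC, /pyzd/ → CVCC, /plymp/ → CCVCC.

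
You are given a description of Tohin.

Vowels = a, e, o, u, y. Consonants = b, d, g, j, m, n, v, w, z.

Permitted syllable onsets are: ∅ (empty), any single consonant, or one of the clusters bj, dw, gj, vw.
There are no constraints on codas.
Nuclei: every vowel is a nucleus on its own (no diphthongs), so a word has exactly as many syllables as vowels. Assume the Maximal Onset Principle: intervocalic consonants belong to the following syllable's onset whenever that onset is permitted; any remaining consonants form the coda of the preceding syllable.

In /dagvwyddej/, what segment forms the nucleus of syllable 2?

Vowels present: a, y, e; each is a nucleus, giving 3 syllables.
The second nucleus (vowel 2 from the left) is /y/.

y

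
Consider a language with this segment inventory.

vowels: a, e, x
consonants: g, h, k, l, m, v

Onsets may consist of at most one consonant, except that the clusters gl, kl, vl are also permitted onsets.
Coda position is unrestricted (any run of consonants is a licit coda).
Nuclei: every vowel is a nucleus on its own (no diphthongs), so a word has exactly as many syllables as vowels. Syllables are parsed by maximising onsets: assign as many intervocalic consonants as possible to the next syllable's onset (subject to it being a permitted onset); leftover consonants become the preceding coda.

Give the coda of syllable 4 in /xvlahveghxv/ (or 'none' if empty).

v

Nuclei (vowels): x, a, e, x → 4 syllables.
V1 /x/ – V2 /a/: /vl/ — entire cluster is a permitted onset → onset /vl/, coda ∅.
V2 /a/ – V3 /e/: /hv/ — longest licit onset from the right is /v/, leaving /h/ as coda.
V3 /e/ – V4 /x/: /gh/ splits as /g/ + /h/ (/h/ is the longest suffix that is a licit onset).
So the parse is x.vlah.veg.hxv.
Syllable 4 is /hxv/: onset /h/, nucleus /x/, coda /v/.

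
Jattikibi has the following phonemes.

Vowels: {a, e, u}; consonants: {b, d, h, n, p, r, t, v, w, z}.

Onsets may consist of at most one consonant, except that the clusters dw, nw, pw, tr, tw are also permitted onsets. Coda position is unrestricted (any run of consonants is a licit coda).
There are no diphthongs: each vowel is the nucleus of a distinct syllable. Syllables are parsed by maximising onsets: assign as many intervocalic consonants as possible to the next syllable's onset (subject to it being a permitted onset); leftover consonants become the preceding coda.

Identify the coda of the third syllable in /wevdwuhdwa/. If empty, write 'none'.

none

The vowels are e, u, a — 3 nuclei, so 3 syllables.
σ1/σ2 boundary: /vdw/; trying suffixes from longest down, /dw/ is the first permitted one, so coda /v/ | onset /dw/.
σ2/σ3 boundary: /hdw/; trying suffixes from longest down, /dw/ is the first permitted one, so coda /h/ | onset /dw/.
Syllabification: wev.dwuh.dwa.
Syllable 3 is /dwa/: onset /dw/, nucleus /a/, coda ∅.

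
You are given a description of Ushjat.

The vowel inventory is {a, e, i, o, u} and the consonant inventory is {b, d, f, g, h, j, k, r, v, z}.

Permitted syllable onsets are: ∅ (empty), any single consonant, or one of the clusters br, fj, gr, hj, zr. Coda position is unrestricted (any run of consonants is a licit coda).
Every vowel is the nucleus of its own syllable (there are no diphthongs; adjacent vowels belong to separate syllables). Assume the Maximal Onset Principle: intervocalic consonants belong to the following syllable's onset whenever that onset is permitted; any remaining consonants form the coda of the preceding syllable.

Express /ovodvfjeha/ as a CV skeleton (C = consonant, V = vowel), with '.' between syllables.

V.CVCC.CCV.CV

The vowels are o, o, e, a — 4 nuclei, so 4 syllables.
Between /o/ (V1) and /o/ (V2): just /v/ — single C goes to the following onset.
Between /o/ (V2) and /e/ (V3): /dvfj/ — longest licit onset from the right is /fj/, leaving /dv/ as coda.
Between /e/ (V3) and /a/ (V4): /h/ is a single consonant, so it becomes the next onset.
So the parse is o.vodv.fje.ha.
Mapping each syllable to C/V: /o/ → V, /vodv/ → CVCC, /fje/ → CCV, /ha/ → CV.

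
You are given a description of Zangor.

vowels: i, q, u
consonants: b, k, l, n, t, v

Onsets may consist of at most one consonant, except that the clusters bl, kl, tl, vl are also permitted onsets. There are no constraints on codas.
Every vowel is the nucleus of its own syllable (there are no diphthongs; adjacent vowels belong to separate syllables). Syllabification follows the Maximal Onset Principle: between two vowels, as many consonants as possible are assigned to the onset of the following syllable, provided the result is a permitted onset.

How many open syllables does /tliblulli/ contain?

2

The vowels are i, u, i — 3 nuclei, so 3 syllables.
Between /i/ (V1) and /u/ (V2): /bl/ is a licit onset in full, so it all attaches to the next syllable.
Between /u/ (V2) and /i/ (V3): /ll/; trying suffixes from longest down, /l/ is the first permitted one, so coda /l/ | onset /l/.
Syllabification: tli.blul.li.
Classifying each syllable: /tli/ (open), /blul/ (closed), /li/ (open).
Open syllables: 2.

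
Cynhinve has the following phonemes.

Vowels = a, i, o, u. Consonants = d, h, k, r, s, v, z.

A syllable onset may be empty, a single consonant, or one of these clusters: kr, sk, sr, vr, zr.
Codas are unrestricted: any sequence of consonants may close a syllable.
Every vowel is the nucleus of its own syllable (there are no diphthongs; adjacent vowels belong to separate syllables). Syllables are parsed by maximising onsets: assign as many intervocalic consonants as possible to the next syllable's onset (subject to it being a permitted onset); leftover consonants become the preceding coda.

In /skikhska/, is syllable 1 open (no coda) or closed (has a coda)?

Vowels present: i, a; each is a nucleus, giving 2 syllables.
σ1/σ2 boundary: cluster /khsk/ — the longest permitted-onset suffix is /sk/; onset = /sk/, preceding coda = /kh/.
Syllabification: skikh.ska.
Syllable 1 is /skikh/ with coda /kh/, so it is closed.

closed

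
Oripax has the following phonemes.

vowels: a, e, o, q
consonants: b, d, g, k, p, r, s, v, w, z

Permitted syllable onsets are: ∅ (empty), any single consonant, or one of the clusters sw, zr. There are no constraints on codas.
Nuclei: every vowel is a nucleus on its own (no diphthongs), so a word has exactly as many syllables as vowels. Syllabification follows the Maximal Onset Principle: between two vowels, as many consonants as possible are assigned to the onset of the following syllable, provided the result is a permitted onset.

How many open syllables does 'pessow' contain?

0

Nuclei (vowels): e, o → 2 syllables.
Between /e/ (V1) and /o/ (V2): /ss/ splits as /s/ + /s/ (/s/ is the longest suffix that is a licit onset).
So the parse is pes.sow.
Classifying each syllable: /pes/ (closed), /sow/ (closed).
Open syllables: 0.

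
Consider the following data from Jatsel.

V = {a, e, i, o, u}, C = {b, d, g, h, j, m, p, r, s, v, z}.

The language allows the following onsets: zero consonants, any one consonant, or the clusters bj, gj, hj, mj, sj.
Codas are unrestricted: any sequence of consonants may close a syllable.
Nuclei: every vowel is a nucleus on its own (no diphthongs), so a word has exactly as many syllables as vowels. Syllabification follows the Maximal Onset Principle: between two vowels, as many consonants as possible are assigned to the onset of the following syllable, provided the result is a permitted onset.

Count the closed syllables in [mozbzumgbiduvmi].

Nuclei (vowels): o, u, i, u, i → 5 syllables.
/o…u/ gap (V1→V2): cluster /zbz/ — the longest permitted-onset suffix is /z/; onset = /z/, preceding coda = /zb/.
/u…i/ gap (V2→V3): /mgb/ splits as /mg/ + /b/ (/b/ is the longest suffix that is a licit onset).
/i…u/ gap (V3→V4): /d/ → onset of the next syllable (single consonants are always licit onsets).
/u…i/ gap (V4→V5): /vm/ splits as /v/ + /m/ (/m/ is the longest suffix that is a licit onset).
So the parse is mozb.zumg.bi.duv.mi.
Classifying each syllable: /mozb/ (closed), /zumg/ (closed), /bi/ (open), /duv/ (closed), /mi/ (open).
Closed syllables: 3.

3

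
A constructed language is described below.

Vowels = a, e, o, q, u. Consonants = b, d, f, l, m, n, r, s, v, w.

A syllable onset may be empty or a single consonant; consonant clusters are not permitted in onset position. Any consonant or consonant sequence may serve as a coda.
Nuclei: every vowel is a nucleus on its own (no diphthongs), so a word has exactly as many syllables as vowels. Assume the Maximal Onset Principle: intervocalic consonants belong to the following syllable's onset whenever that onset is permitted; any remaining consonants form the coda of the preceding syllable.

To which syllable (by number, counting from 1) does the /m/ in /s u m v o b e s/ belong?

1

Vowels present: u, o, e; each is a nucleus, giving 3 syllables.
V1 /u/ – V2 /o/: /mv/; trying suffixes from longest down, /v/ is the first permitted one, so coda /m/ | onset /v/.
V2 /o/ – V3 /e/: /b/ → onset of the next syllable (single consonants are always licit onsets).
Syllabification: sum.vo.bes.
The /m/ is in the coda of syllable 1 (/sum/).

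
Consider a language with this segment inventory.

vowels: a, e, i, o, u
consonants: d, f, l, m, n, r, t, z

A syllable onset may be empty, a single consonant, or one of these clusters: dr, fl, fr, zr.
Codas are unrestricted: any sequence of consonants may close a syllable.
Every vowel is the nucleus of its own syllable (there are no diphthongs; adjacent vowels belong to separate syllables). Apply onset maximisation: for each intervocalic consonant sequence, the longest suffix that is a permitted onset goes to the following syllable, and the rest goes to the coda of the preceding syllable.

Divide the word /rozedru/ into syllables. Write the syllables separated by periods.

Vowels present: o, e, u; each is a nucleus, giving 3 syllables.
V1 /o/ – V2 /e/: /z/ → onset of the next syllable (single consonants are always licit onsets).
V2 /e/ – V3 /u/: /dr/ is a licit onset in full, so it all attaches to the next syllable.

ro.ze.dru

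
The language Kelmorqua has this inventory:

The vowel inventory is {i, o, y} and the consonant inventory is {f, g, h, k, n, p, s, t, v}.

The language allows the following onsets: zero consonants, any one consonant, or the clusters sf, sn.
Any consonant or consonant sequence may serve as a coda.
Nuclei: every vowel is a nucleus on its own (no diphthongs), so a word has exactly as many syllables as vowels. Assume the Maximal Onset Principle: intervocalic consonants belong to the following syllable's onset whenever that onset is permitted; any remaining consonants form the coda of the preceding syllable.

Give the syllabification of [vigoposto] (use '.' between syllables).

vi.go.pos.to

Nuclei (vowels): i, o, o, o → 4 syllables.
/i…o/ gap (V1→V2): just /g/ — single C goes to the following onset.
/o…o/ gap (V2→V3): just /p/ — single C goes to the following onset.
/o…o/ gap (V3→V4): /st/ splits as /s/ + /t/ (/t/ is the longest suffix that is a licit onset).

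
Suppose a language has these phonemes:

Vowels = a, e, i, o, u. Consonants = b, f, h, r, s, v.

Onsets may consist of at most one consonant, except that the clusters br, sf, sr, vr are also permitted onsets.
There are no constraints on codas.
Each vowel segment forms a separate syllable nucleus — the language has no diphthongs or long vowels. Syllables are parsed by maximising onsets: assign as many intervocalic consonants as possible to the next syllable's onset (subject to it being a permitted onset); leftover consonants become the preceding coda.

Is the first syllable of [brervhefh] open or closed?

The vowels are e, e — 2 nuclei, so 2 syllables.
V1 /e/ – V2 /e/: /rvh/ splits as /rv/ + /h/ (/h/ is the longest suffix that is a licit onset).
Putting it together: brerv.hefh.
Syllable 1 is /brerv/ with coda /rv/, so it is closed.

closed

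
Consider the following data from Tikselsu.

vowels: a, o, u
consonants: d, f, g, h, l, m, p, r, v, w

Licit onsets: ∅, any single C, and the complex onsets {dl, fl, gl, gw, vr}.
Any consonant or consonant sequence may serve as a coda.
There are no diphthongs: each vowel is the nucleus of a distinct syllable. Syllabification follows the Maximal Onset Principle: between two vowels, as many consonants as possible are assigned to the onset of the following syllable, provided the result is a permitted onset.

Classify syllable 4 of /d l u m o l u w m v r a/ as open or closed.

open

Vowels present: u, o, u, a; each is a nucleus, giving 4 syllables.
V1 /u/ – V2 /o/: /m/ is a single consonant, so it becomes the next onset.
V2 /o/ – V3 /u/: /l/ → onset of the next syllable (single consonants are always licit onsets).
V3 /u/ – V4 /a/: /wmvr/ — longest licit onset from the right is /vr/, leaving /wm/ as coda.
Putting it together: dlu.mo.luwm.vra.
Syllable 4 is /vra/; it ends in its nucleus with no coda, so it is open.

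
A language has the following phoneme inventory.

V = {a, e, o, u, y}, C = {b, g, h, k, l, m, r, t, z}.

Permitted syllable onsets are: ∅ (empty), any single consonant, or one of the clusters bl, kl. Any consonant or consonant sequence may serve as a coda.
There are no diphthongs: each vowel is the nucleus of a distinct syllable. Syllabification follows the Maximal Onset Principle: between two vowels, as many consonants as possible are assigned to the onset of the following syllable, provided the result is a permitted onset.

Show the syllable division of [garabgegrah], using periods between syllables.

Nuclei (vowels): a, a, e, a → 4 syllables.
V1 /a/ – V2 /a/: /r/ is a single consonant, so it becomes the next onset.
V2 /a/ – V3 /e/: /bg/ — longest licit onset from the right is /g/, leaving /b/ as coda.
V3 /e/ – V4 /a/: /gr/; trying suffixes from longest down, /r/ is the first permitted one, so coda /g/ | onset /r/.

ga.rab.geg.rah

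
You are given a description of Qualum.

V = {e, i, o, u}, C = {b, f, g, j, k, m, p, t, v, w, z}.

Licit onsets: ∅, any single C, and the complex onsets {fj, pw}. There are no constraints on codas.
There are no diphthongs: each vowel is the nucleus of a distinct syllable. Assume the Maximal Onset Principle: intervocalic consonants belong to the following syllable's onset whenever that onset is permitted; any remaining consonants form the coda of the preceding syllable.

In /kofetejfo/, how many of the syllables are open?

3

The vowels are o, e, e, o — 4 nuclei, so 4 syllables.
σ1/σ2 boundary: /f/ is a single consonant, so it becomes the next onset.
σ2/σ3 boundary: /t/ is a single consonant, so it becomes the next onset.
σ3/σ4 boundary: /jf/; trying suffixes from longest down, /f/ is the first permitted one, so coda /j/ | onset /f/.
Result: ko.fe.tej.fo.
Classifying each syllable: /ko/ (open), /fe/ (open), /tej/ (closed), /fo/ (open).
Open syllables: 3.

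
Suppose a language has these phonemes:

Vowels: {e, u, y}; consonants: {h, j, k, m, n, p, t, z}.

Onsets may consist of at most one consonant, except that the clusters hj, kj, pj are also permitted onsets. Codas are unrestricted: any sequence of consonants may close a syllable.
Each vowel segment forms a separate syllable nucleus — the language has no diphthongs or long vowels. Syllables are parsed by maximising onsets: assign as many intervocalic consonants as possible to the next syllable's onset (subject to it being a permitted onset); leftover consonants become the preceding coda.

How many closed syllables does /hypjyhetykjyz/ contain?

Vowels present: y, y, e, y, y; each is a nucleus, giving 5 syllables.
V1 /y/ – V2 /y/: /pj/ is a licit onset in full, so it all attaches to the next syllable.
V2 /y/ – V3 /e/: just /h/ — single C goes to the following onset.
V3 /e/ – V4 /y/: just /t/ — single C goes to the following onset.
V4 /y/ – V5 /y/: /kj/ — entire cluster is a permitted onset → onset /kj/, coda ∅.
Putting it together: hy.pjy.he.ty.kjyz.
Classifying each syllable: /hy/ (open), /pjy/ (open), /he/ (open), /ty/ (open), /kjyz/ (closed).
Closed syllables: 1.

1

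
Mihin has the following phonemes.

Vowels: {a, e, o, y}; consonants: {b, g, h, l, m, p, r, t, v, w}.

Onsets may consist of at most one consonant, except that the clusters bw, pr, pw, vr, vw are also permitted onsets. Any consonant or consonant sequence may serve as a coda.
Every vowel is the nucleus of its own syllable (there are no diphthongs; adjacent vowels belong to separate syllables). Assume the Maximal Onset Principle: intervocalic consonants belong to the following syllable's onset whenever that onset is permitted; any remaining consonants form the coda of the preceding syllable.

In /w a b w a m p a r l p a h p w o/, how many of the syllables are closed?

3

Nuclei (vowels): a, a, a, a, o → 5 syllables.
/a…a/ gap (V1→V2): /bw/ — entire cluster is a permitted onset → onset /bw/, coda ∅.
/a…a/ gap (V2→V3): /mp/; trying suffixes from longest down, /p/ is the first permitted one, so coda /m/ | onset /p/.
/a…a/ gap (V3→V4): /rlp/ — longest licit onset from the right is /p/, leaving /rl/ as coda.
/a…o/ gap (V4→V5): /hpw/ splits as /h/ + /pw/ (/pw/ is the longest suffix that is a licit onset).
Result: wa.bwam.parl.pah.pwo.
Classifying each syllable: /wa/ (open), /bwam/ (closed), /parl/ (closed), /pah/ (closed), /pwo/ (open).
Closed syllables: 3.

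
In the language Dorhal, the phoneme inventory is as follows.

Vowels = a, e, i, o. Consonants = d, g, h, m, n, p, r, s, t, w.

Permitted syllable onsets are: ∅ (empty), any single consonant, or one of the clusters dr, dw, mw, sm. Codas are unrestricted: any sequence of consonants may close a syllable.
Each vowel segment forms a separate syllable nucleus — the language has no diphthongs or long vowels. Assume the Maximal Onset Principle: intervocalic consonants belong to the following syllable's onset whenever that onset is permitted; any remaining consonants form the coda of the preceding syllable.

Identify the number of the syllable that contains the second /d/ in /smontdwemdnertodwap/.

Nuclei (vowels): o, e, e, o, a → 5 syllables.
/o…e/ gap (V1→V2): /ntdw/ splits as /nt/ + /dw/ (/dw/ is the longest suffix that is a licit onset).
/e…e/ gap (V2→V3): /mdn/; trying suffixes from longest down, /n/ is the first permitted one, so coda /md/ | onset /n/.
/e…o/ gap (V3→V4): /rt/; trying suffixes from longest down, /t/ is the first permitted one, so coda /r/ | onset /t/.
/o…a/ gap (V4→V5): /dw/ is a licit onset in full, so it all attaches to the next syllable.
Syllabification: smont.dwemd.ner.to.dwap.
The second /d/ is in the coda of syllable 2 (/dwemd/).

2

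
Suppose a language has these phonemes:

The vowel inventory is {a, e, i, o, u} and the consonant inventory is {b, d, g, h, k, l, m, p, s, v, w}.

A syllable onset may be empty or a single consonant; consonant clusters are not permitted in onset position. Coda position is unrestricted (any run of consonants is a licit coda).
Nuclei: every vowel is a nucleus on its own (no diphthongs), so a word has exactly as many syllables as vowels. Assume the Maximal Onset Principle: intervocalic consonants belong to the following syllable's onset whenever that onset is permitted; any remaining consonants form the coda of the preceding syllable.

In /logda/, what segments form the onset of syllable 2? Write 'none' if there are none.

d

The vowels are o, a — 2 nuclei, so 2 syllables.
V1 /o/ – V2 /a/: cluster /gd/ — the longest permitted-onset suffix is /d/; onset = /d/, preceding coda = /g/.
Result: log.da.
Syllable 2 is /da/: onset /d/, nucleus /a/, coda ∅.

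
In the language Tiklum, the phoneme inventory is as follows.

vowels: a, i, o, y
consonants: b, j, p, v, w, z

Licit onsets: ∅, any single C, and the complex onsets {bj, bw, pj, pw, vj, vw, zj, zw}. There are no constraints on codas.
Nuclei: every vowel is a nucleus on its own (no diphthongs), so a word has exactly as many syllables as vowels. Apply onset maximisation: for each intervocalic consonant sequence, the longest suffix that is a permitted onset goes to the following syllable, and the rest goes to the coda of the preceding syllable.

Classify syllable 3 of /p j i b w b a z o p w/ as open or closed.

closed

Nuclei (vowels): i, a, o → 3 syllables.
Between /i/ (V1) and /a/ (V2): /bwb/ — longest licit onset from the right is /b/, leaving /bw/ as coda.
Between /a/ (V2) and /o/ (V3): /z/ is a single consonant, so it becomes the next onset.
Putting it together: pjibw.ba.zopw.
Syllable 3 is /zopw/ with coda /pw/, so it is closed.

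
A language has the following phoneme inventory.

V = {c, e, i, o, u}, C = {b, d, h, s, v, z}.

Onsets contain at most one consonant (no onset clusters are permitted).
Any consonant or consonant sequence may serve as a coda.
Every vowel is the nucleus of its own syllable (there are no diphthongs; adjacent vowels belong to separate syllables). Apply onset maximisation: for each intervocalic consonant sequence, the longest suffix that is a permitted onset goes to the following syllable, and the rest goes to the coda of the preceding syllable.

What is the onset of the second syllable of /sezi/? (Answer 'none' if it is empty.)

The vowels are e, i — 2 nuclei, so 2 syllables.
Between /e/ (V1) and /i/ (V2): /z/ is a single consonant, so it becomes the next onset.
Result: se.zi.
Syllable 2 is /zi/: onset /z/, nucleus /i/, coda ∅.

z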